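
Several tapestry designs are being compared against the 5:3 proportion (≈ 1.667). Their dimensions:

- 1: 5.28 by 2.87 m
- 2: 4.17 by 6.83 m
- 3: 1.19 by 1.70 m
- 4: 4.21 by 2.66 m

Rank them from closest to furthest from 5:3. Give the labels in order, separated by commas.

2, 4, 1, 3

Ratios: 1 = 5.28 / 2.87 ≈ 1.840; 2 = 6.83 / 4.17 ≈ 1.638; 3 = 1.70 / 1.19 ≈ 1.429; 4 = 4.21 / 2.66 ≈ 1.583.
|Δ from 1.667|: 1 0.173; 2 0.029; 3 0.238; 4 0.084.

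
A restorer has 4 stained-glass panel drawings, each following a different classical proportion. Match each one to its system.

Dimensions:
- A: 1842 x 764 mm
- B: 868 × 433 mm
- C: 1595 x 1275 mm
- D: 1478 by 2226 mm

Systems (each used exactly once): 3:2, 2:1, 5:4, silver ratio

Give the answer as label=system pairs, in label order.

Ratios: A ≈ 2.411; B ≈ 2.005; C ≈ 1.251; D ≈ 1.506.
Targets: 3:2 ≈ 1.500; 2:1 ≈ 2.000; 5:4 ≈ 1.250; silver ratio ≈ 2.414.

A=silver ratio, B=2:1, C=5:4, D=3:2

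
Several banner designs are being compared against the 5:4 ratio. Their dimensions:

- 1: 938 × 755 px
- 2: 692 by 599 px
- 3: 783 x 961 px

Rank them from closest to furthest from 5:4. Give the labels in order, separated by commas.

1: 938/755 ≈ 1.242 → |1.242 − 1.250| = 0.008
2: 692/599 ≈ 1.155 → |1.155 − 1.250| = 0.095
3: 961/783 ≈ 1.227 → |1.227 − 1.250| = 0.023

1, 3, 2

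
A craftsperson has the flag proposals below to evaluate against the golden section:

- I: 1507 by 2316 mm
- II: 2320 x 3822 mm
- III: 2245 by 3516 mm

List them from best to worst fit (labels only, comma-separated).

II, III, I

I: 2316/1507 ≈ 1.537 → |1.537 − 1.618| = 0.081
II: 3822/2320 ≈ 1.647 → |1.647 − 1.618| = 0.029
III: 3516/2245 ≈ 1.566 → |1.566 − 1.618| = 0.052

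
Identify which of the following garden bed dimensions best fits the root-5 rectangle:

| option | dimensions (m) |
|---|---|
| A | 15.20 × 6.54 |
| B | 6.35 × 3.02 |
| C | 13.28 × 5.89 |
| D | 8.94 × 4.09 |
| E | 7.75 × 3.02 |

C

Target root-5 ≈ 2.236.
A: 2.324 (Δ0.088)  B: 2.103 (Δ0.133)  C: 2.255 (Δ0.019)  D: 2.186 (Δ0.050)  E: 2.566 (Δ0.330)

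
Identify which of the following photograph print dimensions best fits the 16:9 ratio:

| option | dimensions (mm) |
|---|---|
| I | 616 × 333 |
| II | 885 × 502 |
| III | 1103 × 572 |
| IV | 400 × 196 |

II

Ratios (long/short): I ≈ 1.850; II ≈ 1.763; III ≈ 1.928; IV ≈ 2.041.
16:9 ≈ 1.778; option II is nearest (Δ 0.015).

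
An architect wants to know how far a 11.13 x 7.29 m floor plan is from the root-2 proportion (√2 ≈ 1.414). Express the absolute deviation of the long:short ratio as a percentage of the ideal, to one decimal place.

Ratio = 11.13 / 7.29 ≈ 1.5267.
Ideal root-2 ≈ 1.4142. |1.5267 − 1.4142| / 1.4142 ≈ 7.96% → 8.0%.

8.0%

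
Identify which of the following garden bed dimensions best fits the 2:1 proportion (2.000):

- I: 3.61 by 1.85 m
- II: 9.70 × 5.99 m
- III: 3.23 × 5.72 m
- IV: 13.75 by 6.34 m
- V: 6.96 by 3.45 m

Target 2:1 ≈ 2.000.
I: 1.951 (Δ0.049)  II: 1.619 (Δ0.381)  III: 1.771 (Δ0.229)  IV: 2.169 (Δ0.169)  V: 2.017 (Δ0.017)

V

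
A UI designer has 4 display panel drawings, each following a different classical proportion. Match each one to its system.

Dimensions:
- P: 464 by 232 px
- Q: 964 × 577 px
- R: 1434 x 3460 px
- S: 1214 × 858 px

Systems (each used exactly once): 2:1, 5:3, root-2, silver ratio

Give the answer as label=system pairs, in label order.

P = 464/232 ≈ 2.000 → 2:1 (2.000)
Q = 964/577 ≈ 1.671 → 5:3 (1.667)
R = 3460/1434 ≈ 2.413 → silver ratio (2.414)
S = 1214/858 ≈ 1.415 → root-2 (1.414)

P=2:1, Q=5:3, R=silver ratio, S=root-2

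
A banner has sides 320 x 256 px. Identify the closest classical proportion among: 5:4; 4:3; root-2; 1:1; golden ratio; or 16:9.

5:4

320/256 ≈ 1.250. Nearest candidates are 5:4 (1.250, off by 0.000) and 4:3 (1.333, off by 0.083).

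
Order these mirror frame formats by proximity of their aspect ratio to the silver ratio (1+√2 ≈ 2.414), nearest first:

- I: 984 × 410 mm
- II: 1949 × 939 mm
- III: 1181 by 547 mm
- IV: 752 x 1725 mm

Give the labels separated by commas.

I, IV, III, II

I: 984/410 ≈ 2.400 → |2.400 − 2.414| = 0.014
II: 1949/939 ≈ 2.076 → |2.076 − 2.414| = 0.338
III: 1181/547 ≈ 2.159 → |2.159 − 2.414| = 0.255
IV: 1725/752 ≈ 2.294 → |2.294 − 2.414| = 0.120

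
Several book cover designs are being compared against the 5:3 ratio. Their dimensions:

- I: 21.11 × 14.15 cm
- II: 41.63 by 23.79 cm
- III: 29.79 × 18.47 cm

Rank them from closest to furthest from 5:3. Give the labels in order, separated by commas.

III, II, I

Ratios: I = 21.11 / 14.15 ≈ 1.492; II = 41.63 / 23.79 ≈ 1.750; III = 29.79 / 18.47 ≈ 1.613.
|Δ from 1.667|: I 0.175; II 0.083; III 0.054.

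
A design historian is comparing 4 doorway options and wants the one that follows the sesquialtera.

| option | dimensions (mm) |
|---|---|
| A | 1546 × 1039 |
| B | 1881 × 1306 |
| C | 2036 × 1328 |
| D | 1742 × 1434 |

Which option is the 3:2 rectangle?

A

Target 3:2 ≈ 1.500.
A: 1.488 (Δ0.012)  B: 1.440 (Δ0.060)  C: 1.533 (Δ0.033)  D: 1.215 (Δ0.285)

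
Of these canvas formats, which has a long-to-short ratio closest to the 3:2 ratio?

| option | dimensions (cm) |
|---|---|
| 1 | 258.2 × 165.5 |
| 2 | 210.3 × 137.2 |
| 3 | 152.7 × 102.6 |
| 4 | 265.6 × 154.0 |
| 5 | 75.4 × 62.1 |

3

Target 3:2 ≈ 1.500.
1: 1.560 (Δ0.060)  2: 1.533 (Δ0.033)  3: 1.488 (Δ0.012)  4: 1.725 (Δ0.225)  5: 1.214 (Δ0.286)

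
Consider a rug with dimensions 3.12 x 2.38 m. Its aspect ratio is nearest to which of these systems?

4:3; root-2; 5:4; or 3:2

3.12/2.38 ≈ 1.311. Nearest candidates are 4:3 (1.333, off by 0.022) and 5:4 (1.250, off by 0.061).

4:3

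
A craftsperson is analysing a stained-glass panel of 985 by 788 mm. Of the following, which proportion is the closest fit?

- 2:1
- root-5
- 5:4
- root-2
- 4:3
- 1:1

985/788 ≈ 1.250. Nearest candidates are 5:4 (1.250, off by 0.000) and 4:3 (1.333, off by 0.083).

5:4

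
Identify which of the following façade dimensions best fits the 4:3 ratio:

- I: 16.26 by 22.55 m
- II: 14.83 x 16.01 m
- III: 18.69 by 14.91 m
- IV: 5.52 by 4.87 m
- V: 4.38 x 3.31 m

V

Target 4:3 ≈ 1.333.
I: 1.387 (Δ0.054)  II: 1.080 (Δ0.253)  III: 1.254 (Δ0.079)  IV: 1.133 (Δ0.200)  V: 1.323 (Δ0.010)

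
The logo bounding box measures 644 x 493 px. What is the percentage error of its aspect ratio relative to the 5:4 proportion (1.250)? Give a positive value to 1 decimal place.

4.5%

Ratio = 644 / 493 ≈ 1.3063.
Ideal 5:4 = 1.2500. |1.3063 − 1.2500| / 1.2500 ≈ 4.50% → 4.5%.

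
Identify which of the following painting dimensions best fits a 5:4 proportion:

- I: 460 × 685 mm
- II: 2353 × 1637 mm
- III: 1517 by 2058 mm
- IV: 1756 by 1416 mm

IV

Target 5:4 ≈ 1.250.
I: 1.489 (Δ0.239)  II: 1.437 (Δ0.187)  III: 1.357 (Δ0.107)  IV: 1.240 (Δ0.010)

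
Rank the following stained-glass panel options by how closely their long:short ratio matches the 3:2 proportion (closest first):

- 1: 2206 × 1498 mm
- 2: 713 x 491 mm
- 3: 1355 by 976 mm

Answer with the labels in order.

Ratios: 1 = 2206 / 1498 ≈ 1.473; 2 = 713 / 491 ≈ 1.452; 3 = 1355 / 976 ≈ 1.388.
|Δ from 1.500|: 1 0.027; 2 0.048; 3 0.112.

1, 2, 3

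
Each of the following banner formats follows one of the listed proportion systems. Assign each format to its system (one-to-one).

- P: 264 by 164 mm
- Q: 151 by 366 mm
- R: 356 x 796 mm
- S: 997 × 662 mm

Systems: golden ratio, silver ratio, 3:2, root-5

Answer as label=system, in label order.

P=golden ratio, Q=silver ratio, R=root-5, S=3:2

P = 264/164 ≈ 1.610 → golden ratio (1.618)
Q = 366/151 ≈ 2.424 → silver ratio (2.414)
R = 796/356 ≈ 2.236 → root-5 (2.236)
S = 997/662 ≈ 1.506 → 3:2 (1.500)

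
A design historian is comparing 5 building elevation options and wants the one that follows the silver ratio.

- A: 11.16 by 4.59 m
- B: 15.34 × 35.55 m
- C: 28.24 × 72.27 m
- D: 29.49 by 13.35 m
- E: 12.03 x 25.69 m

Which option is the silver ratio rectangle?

Ratios (long/short): A ≈ 2.431; B ≈ 2.317; C ≈ 2.559; D ≈ 2.209; E ≈ 2.135.
silver ratio ≈ 2.414; option A is nearest (Δ 0.017).

A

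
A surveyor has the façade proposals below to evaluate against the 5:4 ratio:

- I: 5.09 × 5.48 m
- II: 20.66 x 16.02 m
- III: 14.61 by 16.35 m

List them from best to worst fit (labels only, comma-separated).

I: 5.48/5.09 ≈ 1.077 → |1.077 − 1.250| = 0.173
II: 20.66/16.02 ≈ 1.290 → |1.290 − 1.250| = 0.040
III: 16.35/14.61 ≈ 1.119 → |1.119 − 1.250| = 0.131

II, III, I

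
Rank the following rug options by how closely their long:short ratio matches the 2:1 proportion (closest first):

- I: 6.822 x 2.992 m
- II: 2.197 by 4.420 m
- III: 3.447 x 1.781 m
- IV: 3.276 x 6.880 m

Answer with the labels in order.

Ratios: I = 6.822 / 2.992 ≈ 2.280; II = 4.420 / 2.197 ≈ 2.012; III = 3.447 / 1.781 ≈ 1.935; IV = 6.880 / 3.276 ≈ 2.100.
|Δ from 2.000|: I 0.280; II 0.012; III 0.065; IV 0.100.

II, III, IV, I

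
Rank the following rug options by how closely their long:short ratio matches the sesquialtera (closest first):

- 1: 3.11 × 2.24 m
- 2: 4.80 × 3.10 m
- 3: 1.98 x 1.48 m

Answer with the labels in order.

1: 3.11/2.24 ≈ 1.388 → |1.388 − 1.500| = 0.112
2: 4.80/3.10 ≈ 1.548 → |1.548 − 1.500| = 0.048
3: 1.98/1.48 ≈ 1.338 → |1.338 − 1.500| = 0.162

2, 1, 3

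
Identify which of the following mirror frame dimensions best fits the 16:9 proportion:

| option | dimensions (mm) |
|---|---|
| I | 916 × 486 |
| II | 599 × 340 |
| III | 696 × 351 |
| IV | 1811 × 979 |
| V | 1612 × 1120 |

Ratios (long/short): I ≈ 1.885; II ≈ 1.762; III ≈ 1.983; IV ≈ 1.850; V ≈ 1.439.
16:9 ≈ 1.778; option II is nearest (Δ 0.016).

II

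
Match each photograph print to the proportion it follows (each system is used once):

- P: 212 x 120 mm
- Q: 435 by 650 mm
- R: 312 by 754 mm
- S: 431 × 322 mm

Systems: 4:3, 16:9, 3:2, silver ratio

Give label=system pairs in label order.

P = 212/120 ≈ 1.767 → 16:9 (1.778)
Q = 650/435 ≈ 1.494 → 3:2 (1.500)
R = 754/312 ≈ 2.417 → silver ratio (2.414)
S = 431/322 ≈ 1.339 → 4:3 (1.333)

P=16:9, Q=3:2, R=silver ratio, S=4:3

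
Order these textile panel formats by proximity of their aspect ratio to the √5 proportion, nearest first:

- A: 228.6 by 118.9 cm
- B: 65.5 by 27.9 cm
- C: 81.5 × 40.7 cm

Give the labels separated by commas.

Ratios: A = 228.6 / 118.9 ≈ 1.923; B = 65.5 / 27.9 ≈ 2.348; C = 81.5 / 40.7 ≈ 2.002.
|Δ from 2.236|: A 0.313; B 0.112; C 0.234.

B, C, A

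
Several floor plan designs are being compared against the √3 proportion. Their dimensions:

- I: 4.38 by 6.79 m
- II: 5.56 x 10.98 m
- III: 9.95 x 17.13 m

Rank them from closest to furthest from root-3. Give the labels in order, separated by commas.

Ratios: I = 6.79 / 4.38 ≈ 1.550; II = 10.98 / 5.56 ≈ 1.975; III = 17.13 / 9.95 ≈ 1.722.
|Δ from 1.732|: I 0.182; II 0.243; III 0.010.

III, I, II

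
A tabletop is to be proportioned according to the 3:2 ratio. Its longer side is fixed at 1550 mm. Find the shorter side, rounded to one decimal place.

3:2 = 1.50000.
Shorter side = 1550 ÷ 1.50000 ≈ 1033.333 → 1033.3 mm.

1033.3 mm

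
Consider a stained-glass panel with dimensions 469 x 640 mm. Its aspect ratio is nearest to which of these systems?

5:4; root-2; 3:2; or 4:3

4:3

640/469 ≈ 1.365. Nearest candidates are 4:3 (1.333, off by 0.032) and root-2 (1.414, off by 0.049).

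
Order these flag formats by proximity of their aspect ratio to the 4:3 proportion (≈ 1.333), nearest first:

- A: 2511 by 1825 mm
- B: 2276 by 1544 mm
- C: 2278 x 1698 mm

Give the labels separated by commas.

Ratios: A = 2511 / 1825 ≈ 1.376; B = 2276 / 1544 ≈ 1.474; C = 2278 / 1698 ≈ 1.342.
|Δ from 1.333|: A 0.043; B 0.141; C 0.009.

C, A, B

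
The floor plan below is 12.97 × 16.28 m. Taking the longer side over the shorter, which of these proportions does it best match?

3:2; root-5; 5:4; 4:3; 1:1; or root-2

5:4

16.28/12.97 ≈ 1.255. Nearest candidates are 5:4 (1.250, off by 0.005) and 4:3 (1.333, off by 0.078).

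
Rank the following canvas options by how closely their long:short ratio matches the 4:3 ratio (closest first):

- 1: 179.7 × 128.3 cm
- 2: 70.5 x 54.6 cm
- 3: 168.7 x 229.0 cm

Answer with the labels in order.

3, 2, 1

Ratios: 1 = 179.7 / 128.3 ≈ 1.401; 2 = 70.5 / 54.6 ≈ 1.291; 3 = 229.0 / 168.7 ≈ 1.357.
|Δ from 1.333|: 1 0.068; 2 0.042; 3 0.024.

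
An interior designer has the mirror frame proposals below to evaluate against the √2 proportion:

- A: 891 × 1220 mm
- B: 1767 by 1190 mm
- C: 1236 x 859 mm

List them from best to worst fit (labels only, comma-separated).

C, A, B

A: 1220/891 ≈ 1.369 → |1.369 − 1.414| = 0.045
B: 1767/1190 ≈ 1.485 → |1.485 − 1.414| = 0.071
C: 1236/859 ≈ 1.439 → |1.439 − 1.414| = 0.025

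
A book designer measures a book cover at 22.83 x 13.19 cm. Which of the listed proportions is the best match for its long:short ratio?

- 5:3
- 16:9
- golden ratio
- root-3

root-3

22.83/13.19 ≈ 1.731. Nearest candidates are root-3 (1.732, off by 0.001) and 16:9 (1.778, off by 0.047).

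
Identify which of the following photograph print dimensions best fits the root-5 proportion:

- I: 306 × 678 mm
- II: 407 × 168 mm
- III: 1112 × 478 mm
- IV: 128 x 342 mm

I

Ratios (long/short): I ≈ 2.216; II ≈ 2.423; III ≈ 2.326; IV ≈ 2.672.
root-5 ≈ 2.236; option I is nearest (Δ 0.020).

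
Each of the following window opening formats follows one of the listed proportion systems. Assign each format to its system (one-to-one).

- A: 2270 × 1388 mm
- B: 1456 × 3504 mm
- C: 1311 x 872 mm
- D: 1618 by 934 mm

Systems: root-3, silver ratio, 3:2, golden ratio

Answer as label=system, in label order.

A = 2270/1388 ≈ 1.635 → golden ratio (1.618)
B = 3504/1456 ≈ 2.407 → silver ratio (2.414)
C = 1311/872 ≈ 1.503 → 3:2 (1.500)
D = 1618/934 ≈ 1.732 → root-3 (1.732)

A=golden ratio, B=silver ratio, C=3:2, D=root-3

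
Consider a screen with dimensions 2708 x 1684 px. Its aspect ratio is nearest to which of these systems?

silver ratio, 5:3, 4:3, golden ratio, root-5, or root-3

golden ratio

2708/1684 ≈ 1.608. Nearest candidates are golden ratio (1.618, off by 0.010) and 5:3 (1.667, off by 0.059).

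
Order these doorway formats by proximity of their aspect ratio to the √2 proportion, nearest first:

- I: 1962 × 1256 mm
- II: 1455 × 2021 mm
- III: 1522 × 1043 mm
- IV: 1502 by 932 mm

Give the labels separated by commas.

II, III, I, IV

Ratios: I = 1962 / 1256 ≈ 1.562; II = 2021 / 1455 ≈ 1.389; III = 1522 / 1043 ≈ 1.459; IV = 1502 / 932 ≈ 1.612.
|Δ from 1.414|: I 0.148; II 0.025; III 0.045; IV 0.198.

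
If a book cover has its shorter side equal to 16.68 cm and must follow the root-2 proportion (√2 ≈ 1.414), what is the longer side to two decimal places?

root-2 ≈ 1.41421.
Longer side = 16.68 × 1.41421 ≈ 23.5890 → 23.59 cm.

23.59 cm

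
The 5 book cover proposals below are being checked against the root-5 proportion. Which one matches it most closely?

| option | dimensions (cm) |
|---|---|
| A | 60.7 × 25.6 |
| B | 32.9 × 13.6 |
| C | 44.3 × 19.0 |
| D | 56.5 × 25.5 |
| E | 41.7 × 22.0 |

Ratios (long/short): A ≈ 2.371; B ≈ 2.419; C ≈ 2.332; D ≈ 2.216; E ≈ 1.895.
root-5 ≈ 2.236; option D is nearest (Δ 0.020).

D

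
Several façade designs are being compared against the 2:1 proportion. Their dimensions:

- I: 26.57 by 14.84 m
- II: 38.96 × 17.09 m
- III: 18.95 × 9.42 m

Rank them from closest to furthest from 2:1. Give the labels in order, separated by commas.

Ratios: I = 26.57 / 14.84 ≈ 1.790; II = 38.96 / 17.09 ≈ 2.280; III = 18.95 / 9.42 ≈ 2.012.
|Δ from 2.000|: I 0.210; II 0.280; III 0.012.

III, I, II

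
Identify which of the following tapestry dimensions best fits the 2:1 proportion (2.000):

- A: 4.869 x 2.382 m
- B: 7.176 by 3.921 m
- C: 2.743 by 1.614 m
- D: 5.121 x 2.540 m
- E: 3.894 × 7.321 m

Ratios (long/short): A ≈ 2.044; B ≈ 1.830; C ≈ 1.700; D ≈ 2.016; E ≈ 1.880.
2:1 ≈ 2.000; option D is nearest (Δ 0.016).

D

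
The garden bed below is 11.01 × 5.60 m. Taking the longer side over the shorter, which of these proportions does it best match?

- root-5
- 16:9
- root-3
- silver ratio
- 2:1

2:1

Ratio = 11.01 / 5.60 ≈ 1.966.
Distances: root-5 2.236 (Δ 0.270); 16:9 1.778 (Δ 0.188); root-3 1.732 (Δ 0.234); silver ratio 2.414 (Δ 0.448); 2:1 2.000 (Δ 0.034).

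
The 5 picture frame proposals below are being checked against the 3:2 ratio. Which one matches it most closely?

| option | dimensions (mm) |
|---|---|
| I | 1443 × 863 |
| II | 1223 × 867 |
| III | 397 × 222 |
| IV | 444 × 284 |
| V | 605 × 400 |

V

Ratios (long/short): I ≈ 1.672; II ≈ 1.411; III ≈ 1.788; IV ≈ 1.563; V ≈ 1.512.
3:2 ≈ 1.500; option V is nearest (Δ 0.012).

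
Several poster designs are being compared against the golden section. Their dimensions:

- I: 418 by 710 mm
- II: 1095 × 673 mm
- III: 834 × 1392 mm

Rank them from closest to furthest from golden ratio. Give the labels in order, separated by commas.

Ratios: I = 710 / 418 ≈ 1.699; II = 1095 / 673 ≈ 1.627; III = 1392 / 834 ≈ 1.669.
|Δ from 1.618|: I 0.081; II 0.009; III 0.051.

II, III, I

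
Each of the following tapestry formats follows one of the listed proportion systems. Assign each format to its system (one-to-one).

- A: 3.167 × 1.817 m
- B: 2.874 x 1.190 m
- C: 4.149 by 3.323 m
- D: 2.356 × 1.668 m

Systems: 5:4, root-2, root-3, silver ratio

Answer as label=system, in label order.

A=root-3, B=silver ratio, C=5:4, D=root-2

Ratios: A ≈ 1.743; B ≈ 2.415; C ≈ 1.249; D ≈ 1.412.
Targets: 5:4 ≈ 1.250; root-2 ≈ 1.414; root-3 ≈ 1.732; silver ratio ≈ 2.414.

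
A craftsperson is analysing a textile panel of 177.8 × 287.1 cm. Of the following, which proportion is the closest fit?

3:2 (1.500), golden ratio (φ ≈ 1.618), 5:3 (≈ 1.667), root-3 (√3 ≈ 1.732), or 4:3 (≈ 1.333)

287.1/177.8 ≈ 1.615. Nearest candidates are golden ratio (1.618, off by 0.003) and 5:3 (1.667, off by 0.052).

golden ratio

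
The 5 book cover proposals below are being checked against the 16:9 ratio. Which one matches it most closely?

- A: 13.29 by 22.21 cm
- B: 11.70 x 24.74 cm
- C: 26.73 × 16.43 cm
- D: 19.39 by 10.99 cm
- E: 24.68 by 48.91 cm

D

Ratios (long/short): A ≈ 1.671; B ≈ 2.115; C ≈ 1.627; D ≈ 1.764; E ≈ 1.982.
16:9 ≈ 1.778; option D is nearest (Δ 0.014).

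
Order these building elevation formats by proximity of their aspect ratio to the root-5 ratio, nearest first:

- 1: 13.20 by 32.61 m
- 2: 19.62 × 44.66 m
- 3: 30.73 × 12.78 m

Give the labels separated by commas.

Ratios: 1 = 32.61 / 13.20 ≈ 2.470; 2 = 44.66 / 19.62 ≈ 2.276; 3 = 30.73 / 12.78 ≈ 2.405.
|Δ from 2.236|: 1 0.234; 2 0.040; 3 0.169.

2, 3, 1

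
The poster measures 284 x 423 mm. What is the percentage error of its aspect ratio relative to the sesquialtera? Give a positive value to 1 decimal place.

Ratio = 423 / 284 ≈ 1.4894.
Ideal 3:2 = 1.5000. |1.4894 − 1.5000| / 1.5000 ≈ 0.71% → 0.7%.

0.7%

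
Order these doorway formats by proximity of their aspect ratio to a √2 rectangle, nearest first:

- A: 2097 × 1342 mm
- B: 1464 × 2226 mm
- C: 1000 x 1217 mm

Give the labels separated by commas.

B, A, C

A: 2097/1342 ≈ 1.563 → |1.563 − 1.414| = 0.149
B: 2226/1464 ≈ 1.520 → |1.520 − 1.414| = 0.106
C: 1217/1000 ≈ 1.217 → |1.217 − 1.414| = 0.197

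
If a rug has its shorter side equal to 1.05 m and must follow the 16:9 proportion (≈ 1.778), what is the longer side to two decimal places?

16:9 ≈ 1.77778.
Longer side = 1.05 × 1.77778 ≈ 1.8667 → 1.87 m.

1.87 m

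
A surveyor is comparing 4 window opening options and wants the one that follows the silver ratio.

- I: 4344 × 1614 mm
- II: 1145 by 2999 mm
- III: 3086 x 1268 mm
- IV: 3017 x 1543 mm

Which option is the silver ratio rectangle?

III

Ratios (long/short): I ≈ 2.691; II ≈ 2.619; III ≈ 2.434; IV ≈ 1.955.
silver ratio ≈ 2.414; option III is nearest (Δ 0.020).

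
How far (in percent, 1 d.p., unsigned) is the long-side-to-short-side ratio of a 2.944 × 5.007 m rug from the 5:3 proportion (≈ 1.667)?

2.0%

Ratio = 5.007 / 2.944 ≈ 1.7007.
Ideal 5:3 ≈ 1.6667. |1.7007 − 1.6667| / 1.6667 ≈ 2.04% → 2.0%.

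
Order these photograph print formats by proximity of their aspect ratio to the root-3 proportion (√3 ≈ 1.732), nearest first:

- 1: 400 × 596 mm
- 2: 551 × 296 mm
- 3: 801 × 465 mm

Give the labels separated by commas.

3, 2, 1

1: 596/400 ≈ 1.490 → |1.490 − 1.732| = 0.242
2: 551/296 ≈ 1.861 → |1.861 − 1.732| = 0.129
3: 801/465 ≈ 1.723 → |1.723 − 1.732| = 0.009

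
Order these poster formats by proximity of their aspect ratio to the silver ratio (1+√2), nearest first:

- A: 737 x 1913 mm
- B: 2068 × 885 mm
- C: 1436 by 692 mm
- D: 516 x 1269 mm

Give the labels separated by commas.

D, B, A, C

Ratios: A = 1913 / 737 ≈ 2.596; B = 2068 / 885 ≈ 2.337; C = 1436 / 692 ≈ 2.075; D = 1269 / 516 ≈ 2.459.
|Δ from 2.414|: A 0.182; B 0.077; C 0.339; D 0.045.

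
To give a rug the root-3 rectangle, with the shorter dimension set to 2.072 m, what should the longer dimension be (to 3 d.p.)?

root-3 ≈ 1.73205.
Longer side = 2.072 × 1.73205 ≈ 3.58881 → 3.589 m.

3.589 m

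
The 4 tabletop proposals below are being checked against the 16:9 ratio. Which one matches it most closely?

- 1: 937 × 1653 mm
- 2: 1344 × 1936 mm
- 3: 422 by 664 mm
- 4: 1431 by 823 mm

1

Ratios (long/short): 1 ≈ 1.764; 2 ≈ 1.440; 3 ≈ 1.573; 4 ≈ 1.739.
16:9 ≈ 1.778; option 1 is nearest (Δ 0.014).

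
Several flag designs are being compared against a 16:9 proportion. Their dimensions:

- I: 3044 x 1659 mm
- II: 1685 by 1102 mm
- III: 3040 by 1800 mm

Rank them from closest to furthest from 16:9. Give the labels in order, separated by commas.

I, III, II

Ratios: I = 3044 / 1659 ≈ 1.835; II = 1685 / 1102 ≈ 1.529; III = 3040 / 1800 ≈ 1.689.
|Δ from 1.778|: I 0.057; II 0.249; III 0.089.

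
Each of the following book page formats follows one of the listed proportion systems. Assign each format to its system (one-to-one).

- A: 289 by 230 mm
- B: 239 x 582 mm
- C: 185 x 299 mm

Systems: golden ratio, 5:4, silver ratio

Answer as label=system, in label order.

A=5:4, B=silver ratio, C=golden ratio

Ratios: A ≈ 1.257; B ≈ 2.435; C ≈ 1.616.
Targets: golden ratio ≈ 1.618; 5:4 ≈ 1.250; silver ratio ≈ 2.414.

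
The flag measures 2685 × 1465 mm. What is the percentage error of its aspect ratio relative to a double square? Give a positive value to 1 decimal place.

8.4%

Ratio = 2685 / 1465 ≈ 1.8328.
Ideal 2:1 = 2.0000. |1.8328 − 2.0000| / 2.0000 ≈ 8.36% → 8.4%.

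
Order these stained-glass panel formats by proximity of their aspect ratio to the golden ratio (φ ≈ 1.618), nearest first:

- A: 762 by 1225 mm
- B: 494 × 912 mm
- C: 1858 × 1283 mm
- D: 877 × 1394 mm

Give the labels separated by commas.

A: 1225/762 ≈ 1.608 → |1.608 − 1.618| = 0.010
B: 912/494 ≈ 1.846 → |1.846 − 1.618| = 0.228
C: 1858/1283 ≈ 1.448 → |1.448 − 1.618| = 0.170
D: 1394/877 ≈ 1.590 → |1.590 − 1.618| = 0.028

A, D, C, B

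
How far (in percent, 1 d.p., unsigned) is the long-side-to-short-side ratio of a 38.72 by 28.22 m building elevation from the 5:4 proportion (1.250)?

9.8%

Ratio = 38.72 / 28.22 ≈ 1.3721.
Ideal 5:4 = 1.2500. |1.3721 − 1.2500| / 1.2500 ≈ 9.77% → 9.8%.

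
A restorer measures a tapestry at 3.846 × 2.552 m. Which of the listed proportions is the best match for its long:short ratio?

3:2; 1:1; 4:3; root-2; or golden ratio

3.846/2.552 ≈ 1.507. Nearest candidates are 3:2 (1.500, off by 0.007) and root-2 (1.414, off by 0.093).

3:2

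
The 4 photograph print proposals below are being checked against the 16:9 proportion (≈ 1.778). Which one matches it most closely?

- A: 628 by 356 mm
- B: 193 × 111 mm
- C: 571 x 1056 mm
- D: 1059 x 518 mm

A

Ratios (long/short): A ≈ 1.764; B ≈ 1.739; C ≈ 1.849; D ≈ 2.044.
16:9 ≈ 1.778; option A is nearest (Δ 0.014).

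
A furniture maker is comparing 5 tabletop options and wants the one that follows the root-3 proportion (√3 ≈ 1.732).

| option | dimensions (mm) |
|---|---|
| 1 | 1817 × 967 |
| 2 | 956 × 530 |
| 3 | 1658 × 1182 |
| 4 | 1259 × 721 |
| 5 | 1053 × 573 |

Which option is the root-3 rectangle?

Ratios (long/short): 1 ≈ 1.879; 2 ≈ 1.804; 3 ≈ 1.403; 4 ≈ 1.746; 5 ≈ 1.838.
root-3 ≈ 1.732; option 4 is nearest (Δ 0.014).

4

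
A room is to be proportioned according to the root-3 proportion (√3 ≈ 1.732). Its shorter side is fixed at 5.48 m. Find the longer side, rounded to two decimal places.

9.49 m

root-3 ≈ 1.73205.
Longer side = 5.48 × 1.73205 ≈ 9.4916 → 9.49 m.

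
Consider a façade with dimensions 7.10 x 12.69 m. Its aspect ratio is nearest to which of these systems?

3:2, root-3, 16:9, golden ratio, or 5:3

16:9

12.69/7.10 ≈ 1.787. Nearest candidates are 16:9 (1.778, off by 0.009) and root-3 (1.732, off by 0.055).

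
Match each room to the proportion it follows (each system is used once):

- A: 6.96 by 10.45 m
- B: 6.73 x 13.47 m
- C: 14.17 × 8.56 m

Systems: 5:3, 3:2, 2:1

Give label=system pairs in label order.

A = 10.45/6.96 ≈ 1.501 → 3:2 (1.500)
B = 13.47/6.73 ≈ 2.001 → 2:1 (2.000)
C = 14.17/8.56 ≈ 1.655 → 5:3 (1.667)

A=3:2, B=2:1, C=5:3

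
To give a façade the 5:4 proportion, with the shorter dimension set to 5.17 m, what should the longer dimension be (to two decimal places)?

5:4 = 1.25000.
Longer side = 5.17 × 1.25000 ≈ 6.4625 → 6.46 m.

6.46 m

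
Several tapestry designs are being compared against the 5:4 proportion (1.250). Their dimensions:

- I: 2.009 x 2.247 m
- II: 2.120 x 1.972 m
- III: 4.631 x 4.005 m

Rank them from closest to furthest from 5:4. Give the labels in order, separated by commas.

III, I, II

Ratios: I = 2.247 / 2.009 ≈ 1.118; II = 2.120 / 1.972 ≈ 1.075; III = 4.631 / 4.005 ≈ 1.156.
|Δ from 1.250|: I 0.132; II 0.175; III 0.094.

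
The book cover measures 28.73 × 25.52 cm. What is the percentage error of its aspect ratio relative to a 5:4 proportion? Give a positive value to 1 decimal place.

Ratio = 28.73 / 25.52 ≈ 1.1258.
Ideal 5:4 = 1.2500. |1.1258 − 1.2500| / 1.2500 ≈ 9.94% → 9.9%.

9.9%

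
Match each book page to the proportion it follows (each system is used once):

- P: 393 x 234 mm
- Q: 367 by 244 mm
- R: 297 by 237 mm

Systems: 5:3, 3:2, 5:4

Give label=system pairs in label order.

P=5:3, Q=3:2, R=5:4

P = 393/234 ≈ 1.679 → 5:3 (1.667)
Q = 367/244 ≈ 1.504 → 3:2 (1.500)
R = 297/237 ≈ 1.253 → 5:4 (1.250)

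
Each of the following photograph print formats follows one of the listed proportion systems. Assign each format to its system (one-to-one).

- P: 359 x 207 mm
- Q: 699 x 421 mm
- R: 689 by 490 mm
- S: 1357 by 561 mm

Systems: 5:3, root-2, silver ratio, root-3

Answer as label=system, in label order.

P = 359/207 ≈ 1.734 → root-3 (1.732)
Q = 699/421 ≈ 1.660 → 5:3 (1.667)
R = 689/490 ≈ 1.406 → root-2 (1.414)
S = 1357/561 ≈ 2.419 → silver ratio (2.414)

P=root-3, Q=5:3, R=root-2, S=silver ratio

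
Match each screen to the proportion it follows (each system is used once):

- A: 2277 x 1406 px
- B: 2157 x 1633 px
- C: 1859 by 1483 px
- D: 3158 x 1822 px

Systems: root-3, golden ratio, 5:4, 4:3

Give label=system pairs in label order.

A = 2277/1406 ≈ 1.619 → golden ratio (1.618)
B = 2157/1633 ≈ 1.321 → 4:3 (1.333)
C = 1859/1483 ≈ 1.254 → 5:4 (1.250)
D = 3158/1822 ≈ 1.733 → root-3 (1.732)

A=golden ratio, B=4:3, C=5:4, D=root-3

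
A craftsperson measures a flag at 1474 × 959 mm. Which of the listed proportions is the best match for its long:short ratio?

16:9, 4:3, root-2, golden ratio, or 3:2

3:2

Ratio = 1474 / 959 ≈ 1.537.
Distances: 16:9 1.778 (Δ 0.241); 4:3 1.333 (Δ 0.204); root-2 1.414 (Δ 0.123); golden ratio 1.618 (Δ 0.081); 3:2 1.500 (Δ 0.037).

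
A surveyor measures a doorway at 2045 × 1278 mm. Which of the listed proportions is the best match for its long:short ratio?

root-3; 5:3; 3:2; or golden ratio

2045/1278 ≈ 1.600. Nearest candidates are golden ratio (1.618, off by 0.018) and 5:3 (1.667, off by 0.067).

golden ratio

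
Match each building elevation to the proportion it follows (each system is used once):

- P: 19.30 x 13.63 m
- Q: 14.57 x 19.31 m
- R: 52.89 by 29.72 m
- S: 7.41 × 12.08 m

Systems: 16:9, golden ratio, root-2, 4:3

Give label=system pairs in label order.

P=root-2, Q=4:3, R=16:9, S=golden ratio

P = 19.30/13.63 ≈ 1.416 → root-2 (1.414)
Q = 19.31/14.57 ≈ 1.325 → 4:3 (1.333)
R = 52.89/29.72 ≈ 1.780 → 16:9 (1.778)
S = 12.08/7.41 ≈ 1.630 → golden ratio (1.618)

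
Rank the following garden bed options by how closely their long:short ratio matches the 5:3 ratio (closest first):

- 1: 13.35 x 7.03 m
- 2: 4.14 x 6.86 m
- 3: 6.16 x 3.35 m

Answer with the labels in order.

2, 3, 1

Ratios: 1 = 13.35 / 7.03 ≈ 1.899; 2 = 6.86 / 4.14 ≈ 1.657; 3 = 6.16 / 3.35 ≈ 1.839.
|Δ from 1.667|: 1 0.232; 2 0.010; 3 0.172.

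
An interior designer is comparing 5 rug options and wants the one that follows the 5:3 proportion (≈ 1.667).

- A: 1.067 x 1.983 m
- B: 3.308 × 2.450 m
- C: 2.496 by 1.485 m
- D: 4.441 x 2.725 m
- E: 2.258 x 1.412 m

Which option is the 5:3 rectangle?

Ratios (long/short): A ≈ 1.858; B ≈ 1.350; C ≈ 1.681; D ≈ 1.630; E ≈ 1.599.
5:3 ≈ 1.667; option C is nearest (Δ 0.014).

C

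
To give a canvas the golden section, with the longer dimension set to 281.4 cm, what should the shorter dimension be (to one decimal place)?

golden ratio ≈ 1.61803.
Shorter side = 281.4 ÷ 1.61803 ≈ 173.915 → 173.9 cm.

173.9 cm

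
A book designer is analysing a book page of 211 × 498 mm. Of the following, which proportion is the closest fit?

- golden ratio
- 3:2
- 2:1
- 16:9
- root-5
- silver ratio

498/211 ≈ 2.360. Nearest candidates are silver ratio (2.414, off by 0.054) and root-5 (2.236, off by 0.124).

silver ratio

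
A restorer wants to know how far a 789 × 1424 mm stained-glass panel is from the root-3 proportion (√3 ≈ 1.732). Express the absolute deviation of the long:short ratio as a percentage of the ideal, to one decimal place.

Ratio = 1424 / 789 ≈ 1.8048.
Ideal root-3 ≈ 1.7321. |1.8048 − 1.7321| / 1.7321 ≈ 4.20% → 4.2%.

4.2%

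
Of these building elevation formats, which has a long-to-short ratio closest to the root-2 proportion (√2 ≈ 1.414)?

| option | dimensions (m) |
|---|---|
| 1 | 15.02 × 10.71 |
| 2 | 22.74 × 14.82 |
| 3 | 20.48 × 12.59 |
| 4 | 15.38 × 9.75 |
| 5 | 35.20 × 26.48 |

1

Target root-2 ≈ 1.414.
1: 1.402 (Δ0.012)  2: 1.534 (Δ0.120)  3: 1.627 (Δ0.213)  4: 1.577 (Δ0.163)  5: 1.329 (Δ0.085)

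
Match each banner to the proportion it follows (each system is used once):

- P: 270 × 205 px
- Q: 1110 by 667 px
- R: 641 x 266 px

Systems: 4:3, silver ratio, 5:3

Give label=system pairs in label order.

P=4:3, Q=5:3, R=silver ratio

Ratios: P ≈ 1.317; Q ≈ 1.664; R ≈ 2.410.
Targets: 4:3 ≈ 1.333; silver ratio ≈ 2.414; 5:3 ≈ 1.667.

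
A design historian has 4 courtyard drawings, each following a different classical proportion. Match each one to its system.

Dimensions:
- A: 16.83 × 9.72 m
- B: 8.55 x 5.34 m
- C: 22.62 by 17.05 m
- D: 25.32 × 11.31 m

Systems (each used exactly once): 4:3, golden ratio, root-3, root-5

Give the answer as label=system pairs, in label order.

A = 16.83/9.72 ≈ 1.731 → root-3 (1.732)
B = 8.55/5.34 ≈ 1.601 → golden ratio (1.618)
C = 22.62/17.05 ≈ 1.327 → 4:3 (1.333)
D = 25.32/11.31 ≈ 2.239 → root-5 (2.236)

A=root-3, B=golden ratio, C=4:3, D=root-5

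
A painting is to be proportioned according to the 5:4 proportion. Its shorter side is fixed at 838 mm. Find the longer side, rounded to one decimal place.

5:4 = 1.25000.
Longer side = 838 × 1.25000 ≈ 1047.500 → 1047.5 mm.

1047.5 mm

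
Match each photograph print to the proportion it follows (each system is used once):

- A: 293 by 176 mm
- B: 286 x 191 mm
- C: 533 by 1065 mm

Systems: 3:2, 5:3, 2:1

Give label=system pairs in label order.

A=5:3, B=3:2, C=2:1

Ratios: A ≈ 1.665; B ≈ 1.497; C ≈ 1.998.
Targets: 3:2 ≈ 1.500; 5:3 ≈ 1.667; 2:1 ≈ 2.000.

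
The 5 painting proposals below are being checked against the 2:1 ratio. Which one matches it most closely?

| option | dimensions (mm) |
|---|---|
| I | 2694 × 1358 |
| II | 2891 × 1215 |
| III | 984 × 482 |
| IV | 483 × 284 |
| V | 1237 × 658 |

I

Ratios (long/short): I ≈ 1.984; II ≈ 2.379; III ≈ 2.041; IV ≈ 1.701; V ≈ 1.880.
2:1 ≈ 2.000; option I is nearest (Δ 0.016).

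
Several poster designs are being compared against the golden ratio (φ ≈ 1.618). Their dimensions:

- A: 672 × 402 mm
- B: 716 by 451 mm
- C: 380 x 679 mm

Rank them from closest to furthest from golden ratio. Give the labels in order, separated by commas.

B, A, C

A: 672/402 ≈ 1.672 → |1.672 − 1.618| = 0.054
B: 716/451 ≈ 1.588 → |1.588 − 1.618| = 0.030
C: 679/380 ≈ 1.787 → |1.787 − 1.618| = 0.169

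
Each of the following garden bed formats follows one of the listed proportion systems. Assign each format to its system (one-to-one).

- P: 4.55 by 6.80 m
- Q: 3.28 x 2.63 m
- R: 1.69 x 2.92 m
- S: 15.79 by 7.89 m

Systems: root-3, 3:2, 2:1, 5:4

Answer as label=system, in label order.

P=3:2, Q=5:4, R=root-3, S=2:1

P = 6.80/4.55 ≈ 1.495 → 3:2 (1.500)
Q = 3.28/2.63 ≈ 1.247 → 5:4 (1.250)
R = 2.92/1.69 ≈ 1.728 → root-3 (1.732)
S = 15.79/7.89 ≈ 2.001 → 2:1 (2.000)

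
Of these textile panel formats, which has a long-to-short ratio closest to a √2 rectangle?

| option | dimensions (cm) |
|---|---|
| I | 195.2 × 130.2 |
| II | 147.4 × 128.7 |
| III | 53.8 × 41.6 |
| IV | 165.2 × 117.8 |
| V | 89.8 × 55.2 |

IV

Ratios (long/short): I ≈ 1.499; II ≈ 1.145; III ≈ 1.293; IV ≈ 1.402; V ≈ 1.627.
root-2 ≈ 1.414; option IV is nearest (Δ 0.012).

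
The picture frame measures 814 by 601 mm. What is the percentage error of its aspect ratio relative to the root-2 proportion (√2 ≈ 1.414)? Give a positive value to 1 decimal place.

Ratio = 814 / 601 ≈ 1.3544.
Ideal root-2 ≈ 1.4142. |1.3544 − 1.4142| / 1.4142 ≈ 4.23% → 4.2%.

4.2%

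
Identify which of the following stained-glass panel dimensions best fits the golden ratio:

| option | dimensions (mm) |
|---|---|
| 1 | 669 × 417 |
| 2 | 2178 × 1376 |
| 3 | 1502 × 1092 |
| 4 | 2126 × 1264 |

1

Ratios (long/short): 1 ≈ 1.604; 2 ≈ 1.583; 3 ≈ 1.375; 4 ≈ 1.682.
golden ratio ≈ 1.618; option 1 is nearest (Δ 0.014).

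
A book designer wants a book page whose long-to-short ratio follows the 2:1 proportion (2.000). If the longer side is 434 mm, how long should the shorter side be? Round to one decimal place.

217.0 mm

2:1 = 2.00000.
Shorter side = 434 ÷ 2.00000 ≈ 217.000 → 217.0 mm.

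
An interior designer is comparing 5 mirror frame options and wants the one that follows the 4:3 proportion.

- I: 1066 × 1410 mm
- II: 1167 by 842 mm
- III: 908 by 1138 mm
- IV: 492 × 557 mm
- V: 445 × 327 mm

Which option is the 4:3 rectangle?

I

Ratios (long/short): I ≈ 1.323; II ≈ 1.386; III ≈ 1.253; IV ≈ 1.132; V ≈ 1.361.
4:3 ≈ 1.333; option I is nearest (Δ 0.010).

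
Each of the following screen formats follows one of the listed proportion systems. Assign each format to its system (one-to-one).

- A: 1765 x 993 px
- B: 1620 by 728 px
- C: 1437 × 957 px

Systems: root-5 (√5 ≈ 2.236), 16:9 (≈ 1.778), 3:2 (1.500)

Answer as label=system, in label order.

A = 1765/993 ≈ 1.777 → 16:9 (1.778)
B = 1620/728 ≈ 2.225 → root-5 (2.236)
C = 1437/957 ≈ 1.502 → 3:2 (1.500)

A=16:9, B=root-5, C=3:2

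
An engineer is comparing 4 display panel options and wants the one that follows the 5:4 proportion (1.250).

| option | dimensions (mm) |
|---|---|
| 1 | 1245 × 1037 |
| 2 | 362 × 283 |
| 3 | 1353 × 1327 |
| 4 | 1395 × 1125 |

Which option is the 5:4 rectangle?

4

Ratios (long/short): 1 ≈ 1.201; 2 ≈ 1.279; 3 ≈ 1.020; 4 ≈ 1.240.
5:4 ≈ 1.250; option 4 is nearest (Δ 0.010).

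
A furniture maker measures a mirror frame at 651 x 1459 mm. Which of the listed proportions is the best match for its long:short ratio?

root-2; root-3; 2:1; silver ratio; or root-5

root-5

1459/651 ≈ 2.241. Nearest candidates are root-5 (2.236, off by 0.005) and silver ratio (2.414, off by 0.173).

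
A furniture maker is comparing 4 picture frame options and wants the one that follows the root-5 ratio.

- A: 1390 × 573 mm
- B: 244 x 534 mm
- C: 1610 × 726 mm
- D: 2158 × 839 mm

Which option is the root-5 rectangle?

C

Ratios (long/short): A ≈ 2.426; B ≈ 2.189; C ≈ 2.218; D ≈ 2.572.
root-5 ≈ 2.236; option C is nearest (Δ 0.018).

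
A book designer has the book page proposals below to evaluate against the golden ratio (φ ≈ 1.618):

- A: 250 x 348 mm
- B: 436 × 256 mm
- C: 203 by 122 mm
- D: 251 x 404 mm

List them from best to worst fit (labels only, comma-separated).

Ratios: A = 348 / 250 ≈ 1.392; B = 436 / 256 ≈ 1.703; C = 203 / 122 ≈ 1.664; D = 404 / 251 ≈ 1.610.
|Δ from 1.618|: A 0.226; B 0.085; C 0.046; D 0.008.

D, C, B, A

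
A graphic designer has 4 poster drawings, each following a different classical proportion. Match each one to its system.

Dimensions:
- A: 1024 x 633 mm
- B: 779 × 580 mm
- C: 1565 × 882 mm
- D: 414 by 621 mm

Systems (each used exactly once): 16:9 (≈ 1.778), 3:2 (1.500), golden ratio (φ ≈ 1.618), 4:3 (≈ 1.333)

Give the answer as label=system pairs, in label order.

A=golden ratio, B=4:3, C=16:9, D=3:2

Ratios: A ≈ 1.618; B ≈ 1.343; C ≈ 1.774; D ≈ 1.500.
Targets: 16:9 ≈ 1.778; 3:2 ≈ 1.500; golden ratio ≈ 1.618; 4:3 ≈ 1.333.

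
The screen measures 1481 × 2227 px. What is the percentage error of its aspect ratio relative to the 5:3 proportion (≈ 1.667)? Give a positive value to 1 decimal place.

9.8%

Ratio = 2227 / 1481 ≈ 1.5037.
Ideal 5:3 ≈ 1.6667. |1.5037 − 1.6667| / 1.6667 ≈ 9.78% → 9.8%.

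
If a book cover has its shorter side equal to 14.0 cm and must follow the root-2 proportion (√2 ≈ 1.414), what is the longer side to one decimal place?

root-2 ≈ 1.41421.
Longer side = 14.0 × 1.41421 ≈ 19.799 → 19.8 cm.

19.8 cm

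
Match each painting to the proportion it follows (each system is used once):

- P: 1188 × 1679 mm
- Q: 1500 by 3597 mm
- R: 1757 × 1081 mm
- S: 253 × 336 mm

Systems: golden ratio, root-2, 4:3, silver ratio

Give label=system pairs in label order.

P=root-2, Q=silver ratio, R=golden ratio, S=4:3

Ratios: P ≈ 1.413; Q ≈ 2.398; R ≈ 1.625; S ≈ 1.328.
Targets: golden ratio ≈ 1.618; root-2 ≈ 1.414; 4:3 ≈ 1.333; silver ratio ≈ 2.414.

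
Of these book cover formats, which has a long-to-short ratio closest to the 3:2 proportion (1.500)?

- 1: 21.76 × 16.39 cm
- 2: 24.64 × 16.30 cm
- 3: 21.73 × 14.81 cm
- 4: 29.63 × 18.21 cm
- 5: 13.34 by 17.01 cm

Ratios (long/short): 1 ≈ 1.328; 2 ≈ 1.512; 3 ≈ 1.467; 4 ≈ 1.627; 5 ≈ 1.275.
3:2 ≈ 1.500; option 2 is nearest (Δ 0.012).

2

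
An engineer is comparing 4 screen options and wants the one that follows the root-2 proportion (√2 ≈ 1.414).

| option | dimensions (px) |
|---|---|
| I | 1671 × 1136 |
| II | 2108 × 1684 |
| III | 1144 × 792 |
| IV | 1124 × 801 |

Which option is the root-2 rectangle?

IV

Target root-2 ≈ 1.414.
I: 1.471 (Δ0.057)  II: 1.252 (Δ0.162)  III: 1.444 (Δ0.030)  IV: 1.403 (Δ0.011)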